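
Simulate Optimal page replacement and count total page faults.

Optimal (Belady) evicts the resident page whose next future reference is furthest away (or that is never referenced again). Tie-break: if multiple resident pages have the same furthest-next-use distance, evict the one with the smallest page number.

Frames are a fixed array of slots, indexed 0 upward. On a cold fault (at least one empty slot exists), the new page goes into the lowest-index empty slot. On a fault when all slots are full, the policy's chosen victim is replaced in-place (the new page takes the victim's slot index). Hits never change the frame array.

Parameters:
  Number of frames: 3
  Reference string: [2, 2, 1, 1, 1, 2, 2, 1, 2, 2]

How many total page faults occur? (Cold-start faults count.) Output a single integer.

Answer: 2

Derivation:
Step 0: ref 2 → FAULT, frames=[2,-,-]
Step 1: ref 2 → HIT, frames=[2,-,-]
Step 2: ref 1 → FAULT, frames=[2,1,-]
Step 3: ref 1 → HIT, frames=[2,1,-]
Step 4: ref 1 → HIT, frames=[2,1,-]
Step 5: ref 2 → HIT, frames=[2,1,-]
Step 6: ref 2 → HIT, frames=[2,1,-]
Step 7: ref 1 → HIT, frames=[2,1,-]
Step 8: ref 2 → HIT, frames=[2,1,-]
Step 9: ref 2 → HIT, frames=[2,1,-]
Total faults: 2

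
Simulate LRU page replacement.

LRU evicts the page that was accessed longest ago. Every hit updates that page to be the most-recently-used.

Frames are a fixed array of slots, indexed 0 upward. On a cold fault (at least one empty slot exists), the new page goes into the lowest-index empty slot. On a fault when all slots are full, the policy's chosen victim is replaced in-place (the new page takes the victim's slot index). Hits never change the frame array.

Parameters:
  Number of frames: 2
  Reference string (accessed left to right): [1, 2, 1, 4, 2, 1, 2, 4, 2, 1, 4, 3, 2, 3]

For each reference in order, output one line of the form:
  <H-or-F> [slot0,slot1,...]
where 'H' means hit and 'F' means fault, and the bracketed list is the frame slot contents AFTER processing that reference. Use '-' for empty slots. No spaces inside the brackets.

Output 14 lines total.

F [1,-]
F [1,2]
H [1,2]
F [1,4]
F [2,4]
F [2,1]
H [2,1]
F [2,4]
H [2,4]
F [2,1]
F [4,1]
F [4,3]
F [2,3]
H [2,3]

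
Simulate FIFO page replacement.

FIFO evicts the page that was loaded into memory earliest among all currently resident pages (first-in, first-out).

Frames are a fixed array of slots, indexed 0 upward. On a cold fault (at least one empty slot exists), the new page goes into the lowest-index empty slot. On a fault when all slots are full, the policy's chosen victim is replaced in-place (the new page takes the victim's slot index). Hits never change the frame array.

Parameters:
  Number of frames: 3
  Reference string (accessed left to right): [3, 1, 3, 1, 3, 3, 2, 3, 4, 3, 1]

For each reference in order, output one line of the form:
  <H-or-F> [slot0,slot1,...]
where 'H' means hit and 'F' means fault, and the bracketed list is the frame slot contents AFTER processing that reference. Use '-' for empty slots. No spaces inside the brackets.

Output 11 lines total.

F [3,-,-]
F [3,1,-]
H [3,1,-]
H [3,1,-]
H [3,1,-]
H [3,1,-]
F [3,1,2]
H [3,1,2]
F [4,1,2]
F [4,3,2]
F [4,3,1]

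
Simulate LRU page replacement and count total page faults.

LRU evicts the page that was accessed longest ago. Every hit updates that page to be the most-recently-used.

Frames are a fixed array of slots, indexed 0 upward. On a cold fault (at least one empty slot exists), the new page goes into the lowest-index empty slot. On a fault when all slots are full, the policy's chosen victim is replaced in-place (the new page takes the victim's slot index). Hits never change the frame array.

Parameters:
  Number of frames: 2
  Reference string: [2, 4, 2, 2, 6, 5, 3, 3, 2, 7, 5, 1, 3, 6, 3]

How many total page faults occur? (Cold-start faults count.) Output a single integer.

Answer: 11

Derivation:
Step 0: ref 2 → FAULT, frames=[2,-]
Step 1: ref 4 → FAULT, frames=[2,4]
Step 2: ref 2 → HIT, frames=[2,4]
Step 3: ref 2 → HIT, frames=[2,4]
Step 4: ref 6 → FAULT (evict 4), frames=[2,6]
Step 5: ref 5 → FAULT (evict 2), frames=[5,6]
Step 6: ref 3 → FAULT (evict 6), frames=[5,3]
Step 7: ref 3 → HIT, frames=[5,3]
Step 8: ref 2 → FAULT (evict 5), frames=[2,3]
Step 9: ref 7 → FAULT (evict 3), frames=[2,7]
Step 10: ref 5 → FAULT (evict 2), frames=[5,7]
Step 11: ref 1 → FAULT (evict 7), frames=[5,1]
Step 12: ref 3 → FAULT (evict 5), frames=[3,1]
Step 13: ref 6 → FAULT (evict 1), frames=[3,6]
Step 14: ref 3 → HIT, frames=[3,6]
Total faults: 11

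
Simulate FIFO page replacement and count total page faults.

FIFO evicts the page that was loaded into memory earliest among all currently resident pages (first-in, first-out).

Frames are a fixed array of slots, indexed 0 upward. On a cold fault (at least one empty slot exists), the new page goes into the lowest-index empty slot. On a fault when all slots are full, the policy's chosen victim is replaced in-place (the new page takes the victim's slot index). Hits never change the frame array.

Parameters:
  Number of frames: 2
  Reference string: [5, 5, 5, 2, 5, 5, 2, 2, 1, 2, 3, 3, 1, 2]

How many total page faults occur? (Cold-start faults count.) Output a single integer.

Step 0: ref 5 → FAULT, frames=[5,-]
Step 1: ref 5 → HIT, frames=[5,-]
Step 2: ref 5 → HIT, frames=[5,-]
Step 3: ref 2 → FAULT, frames=[5,2]
Step 4: ref 5 → HIT, frames=[5,2]
Step 5: ref 5 → HIT, frames=[5,2]
Step 6: ref 2 → HIT, frames=[5,2]
Step 7: ref 2 → HIT, frames=[5,2]
Step 8: ref 1 → FAULT (evict 5), frames=[1,2]
Step 9: ref 2 → HIT, frames=[1,2]
Step 10: ref 3 → FAULT (evict 2), frames=[1,3]
Step 11: ref 3 → HIT, frames=[1,3]
Step 12: ref 1 → HIT, frames=[1,3]
Step 13: ref 2 → FAULT (evict 1), frames=[2,3]
Total faults: 5

Answer: 5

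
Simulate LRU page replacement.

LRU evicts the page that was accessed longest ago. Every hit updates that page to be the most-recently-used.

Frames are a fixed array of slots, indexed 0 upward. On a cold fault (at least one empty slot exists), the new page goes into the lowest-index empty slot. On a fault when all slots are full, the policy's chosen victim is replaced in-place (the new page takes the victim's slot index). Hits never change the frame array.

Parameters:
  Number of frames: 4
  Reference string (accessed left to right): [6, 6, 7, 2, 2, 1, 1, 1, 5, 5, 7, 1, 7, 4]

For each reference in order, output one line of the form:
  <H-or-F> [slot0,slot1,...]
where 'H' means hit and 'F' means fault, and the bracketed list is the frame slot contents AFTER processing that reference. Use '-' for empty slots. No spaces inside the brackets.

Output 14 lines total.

F [6,-,-,-]
H [6,-,-,-]
F [6,7,-,-]
F [6,7,2,-]
H [6,7,2,-]
F [6,7,2,1]
H [6,7,2,1]
H [6,7,2,1]
F [5,7,2,1]
H [5,7,2,1]
H [5,7,2,1]
H [5,7,2,1]
H [5,7,2,1]
F [5,7,4,1]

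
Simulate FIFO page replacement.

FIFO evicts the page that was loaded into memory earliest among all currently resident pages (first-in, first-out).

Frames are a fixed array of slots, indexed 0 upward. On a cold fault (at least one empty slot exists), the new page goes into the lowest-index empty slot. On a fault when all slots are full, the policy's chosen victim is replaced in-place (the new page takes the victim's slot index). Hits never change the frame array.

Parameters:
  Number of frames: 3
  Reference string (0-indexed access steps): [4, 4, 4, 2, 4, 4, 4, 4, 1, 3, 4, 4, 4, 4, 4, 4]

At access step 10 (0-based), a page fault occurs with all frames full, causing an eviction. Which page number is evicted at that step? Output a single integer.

Step 0: ref 4 -> FAULT, frames=[4,-,-]
Step 1: ref 4 -> HIT, frames=[4,-,-]
Step 2: ref 4 -> HIT, frames=[4,-,-]
Step 3: ref 2 -> FAULT, frames=[4,2,-]
Step 4: ref 4 -> HIT, frames=[4,2,-]
Step 5: ref 4 -> HIT, frames=[4,2,-]
Step 6: ref 4 -> HIT, frames=[4,2,-]
Step 7: ref 4 -> HIT, frames=[4,2,-]
Step 8: ref 1 -> FAULT, frames=[4,2,1]
Step 9: ref 3 -> FAULT, evict 4, frames=[3,2,1]
Step 10: ref 4 -> FAULT, evict 2, frames=[3,4,1]
At step 10: evicted page 2

Answer: 2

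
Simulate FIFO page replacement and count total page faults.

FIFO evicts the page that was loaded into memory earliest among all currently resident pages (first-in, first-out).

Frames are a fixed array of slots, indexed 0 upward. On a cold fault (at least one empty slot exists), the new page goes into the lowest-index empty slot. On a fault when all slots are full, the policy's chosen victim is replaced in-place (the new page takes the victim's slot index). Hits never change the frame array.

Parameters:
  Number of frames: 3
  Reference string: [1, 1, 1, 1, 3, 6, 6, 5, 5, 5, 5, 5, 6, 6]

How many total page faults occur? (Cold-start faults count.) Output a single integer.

Step 0: ref 1 → FAULT, frames=[1,-,-]
Step 1: ref 1 → HIT, frames=[1,-,-]
Step 2: ref 1 → HIT, frames=[1,-,-]
Step 3: ref 1 → HIT, frames=[1,-,-]
Step 4: ref 3 → FAULT, frames=[1,3,-]
Step 5: ref 6 → FAULT, frames=[1,3,6]
Step 6: ref 6 → HIT, frames=[1,3,6]
Step 7: ref 5 → FAULT (evict 1), frames=[5,3,6]
Step 8: ref 5 → HIT, frames=[5,3,6]
Step 9: ref 5 → HIT, frames=[5,3,6]
Step 10: ref 5 → HIT, frames=[5,3,6]
Step 11: ref 5 → HIT, frames=[5,3,6]
Step 12: ref 6 → HIT, frames=[5,3,6]
Step 13: ref 6 → HIT, frames=[5,3,6]
Total faults: 4

Answer: 4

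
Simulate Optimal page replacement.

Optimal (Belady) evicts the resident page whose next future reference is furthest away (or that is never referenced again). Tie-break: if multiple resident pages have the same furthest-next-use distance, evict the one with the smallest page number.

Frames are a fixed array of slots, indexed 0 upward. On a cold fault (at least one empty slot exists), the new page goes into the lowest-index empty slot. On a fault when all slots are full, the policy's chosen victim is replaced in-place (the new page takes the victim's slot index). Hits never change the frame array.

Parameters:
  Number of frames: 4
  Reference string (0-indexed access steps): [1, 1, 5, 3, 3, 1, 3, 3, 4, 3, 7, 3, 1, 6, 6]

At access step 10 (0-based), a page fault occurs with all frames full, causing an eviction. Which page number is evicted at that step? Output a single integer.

Step 0: ref 1 -> FAULT, frames=[1,-,-,-]
Step 1: ref 1 -> HIT, frames=[1,-,-,-]
Step 2: ref 5 -> FAULT, frames=[1,5,-,-]
Step 3: ref 3 -> FAULT, frames=[1,5,3,-]
Step 4: ref 3 -> HIT, frames=[1,5,3,-]
Step 5: ref 1 -> HIT, frames=[1,5,3,-]
Step 6: ref 3 -> HIT, frames=[1,5,3,-]
Step 7: ref 3 -> HIT, frames=[1,5,3,-]
Step 8: ref 4 -> FAULT, frames=[1,5,3,4]
Step 9: ref 3 -> HIT, frames=[1,5,3,4]
Step 10: ref 7 -> FAULT, evict 4, frames=[1,5,3,7]
At step 10: evicted page 4

Answer: 4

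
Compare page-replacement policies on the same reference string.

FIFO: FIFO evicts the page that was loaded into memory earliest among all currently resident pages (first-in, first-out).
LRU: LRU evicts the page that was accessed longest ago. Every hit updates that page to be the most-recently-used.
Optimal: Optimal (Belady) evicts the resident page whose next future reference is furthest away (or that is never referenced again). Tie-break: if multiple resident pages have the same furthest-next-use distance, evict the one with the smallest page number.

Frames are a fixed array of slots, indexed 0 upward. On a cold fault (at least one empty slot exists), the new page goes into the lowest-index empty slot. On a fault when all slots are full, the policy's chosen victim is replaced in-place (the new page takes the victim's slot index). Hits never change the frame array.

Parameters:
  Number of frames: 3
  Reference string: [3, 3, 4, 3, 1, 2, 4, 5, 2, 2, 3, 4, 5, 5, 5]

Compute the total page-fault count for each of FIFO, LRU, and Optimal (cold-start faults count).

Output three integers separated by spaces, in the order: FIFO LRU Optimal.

--- FIFO ---
  step 0: ref 3 -> FAULT, frames=[3,-,-] (faults so far: 1)
  step 1: ref 3 -> HIT, frames=[3,-,-] (faults so far: 1)
  step 2: ref 4 -> FAULT, frames=[3,4,-] (faults so far: 2)
  step 3: ref 3 -> HIT, frames=[3,4,-] (faults so far: 2)
  step 4: ref 1 -> FAULT, frames=[3,4,1] (faults so far: 3)
  step 5: ref 2 -> FAULT, evict 3, frames=[2,4,1] (faults so far: 4)
  step 6: ref 4 -> HIT, frames=[2,4,1] (faults so far: 4)
  step 7: ref 5 -> FAULT, evict 4, frames=[2,5,1] (faults so far: 5)
  step 8: ref 2 -> HIT, frames=[2,5,1] (faults so far: 5)
  step 9: ref 2 -> HIT, frames=[2,5,1] (faults so far: 5)
  step 10: ref 3 -> FAULT, evict 1, frames=[2,5,3] (faults so far: 6)
  step 11: ref 4 -> FAULT, evict 2, frames=[4,5,3] (faults so far: 7)
  step 12: ref 5 -> HIT, frames=[4,5,3] (faults so far: 7)
  step 13: ref 5 -> HIT, frames=[4,5,3] (faults so far: 7)
  step 14: ref 5 -> HIT, frames=[4,5,3] (faults so far: 7)
  FIFO total faults: 7
--- LRU ---
  step 0: ref 3 -> FAULT, frames=[3,-,-] (faults so far: 1)
  step 1: ref 3 -> HIT, frames=[3,-,-] (faults so far: 1)
  step 2: ref 4 -> FAULT, frames=[3,4,-] (faults so far: 2)
  step 3: ref 3 -> HIT, frames=[3,4,-] (faults so far: 2)
  step 4: ref 1 -> FAULT, frames=[3,4,1] (faults so far: 3)
  step 5: ref 2 -> FAULT, evict 4, frames=[3,2,1] (faults so far: 4)
  step 6: ref 4 -> FAULT, evict 3, frames=[4,2,1] (faults so far: 5)
  step 7: ref 5 -> FAULT, evict 1, frames=[4,2,5] (faults so far: 6)
  step 8: ref 2 -> HIT, frames=[4,2,5] (faults so far: 6)
  step 9: ref 2 -> HIT, frames=[4,2,5] (faults so far: 6)
  step 10: ref 3 -> FAULT, evict 4, frames=[3,2,5] (faults so far: 7)
  step 11: ref 4 -> FAULT, evict 5, frames=[3,2,4] (faults so far: 8)
  step 12: ref 5 -> FAULT, evict 2, frames=[3,5,4] (faults so far: 9)
  step 13: ref 5 -> HIT, frames=[3,5,4] (faults so far: 9)
  step 14: ref 5 -> HIT, frames=[3,5,4] (faults so far: 9)
  LRU total faults: 9
--- Optimal ---
  step 0: ref 3 -> FAULT, frames=[3,-,-] (faults so far: 1)
  step 1: ref 3 -> HIT, frames=[3,-,-] (faults so far: 1)
  step 2: ref 4 -> FAULT, frames=[3,4,-] (faults so far: 2)
  step 3: ref 3 -> HIT, frames=[3,4,-] (faults so far: 2)
  step 4: ref 1 -> FAULT, frames=[3,4,1] (faults so far: 3)
  step 5: ref 2 -> FAULT, evict 1, frames=[3,4,2] (faults so far: 4)
  step 6: ref 4 -> HIT, frames=[3,4,2] (faults so far: 4)
  step 7: ref 5 -> FAULT, evict 4, frames=[3,5,2] (faults so far: 5)
  step 8: ref 2 -> HIT, frames=[3,5,2] (faults so far: 5)
  step 9: ref 2 -> HIT, frames=[3,5,2] (faults so far: 5)
  step 10: ref 3 -> HIT, frames=[3,5,2] (faults so far: 5)
  step 11: ref 4 -> FAULT, evict 2, frames=[3,5,4] (faults so far: 6)
  step 12: ref 5 -> HIT, frames=[3,5,4] (faults so far: 6)
  step 13: ref 5 -> HIT, frames=[3,5,4] (faults so far: 6)
  step 14: ref 5 -> HIT, frames=[3,5,4] (faults so far: 6)
  Optimal total faults: 6

Answer: 7 9 6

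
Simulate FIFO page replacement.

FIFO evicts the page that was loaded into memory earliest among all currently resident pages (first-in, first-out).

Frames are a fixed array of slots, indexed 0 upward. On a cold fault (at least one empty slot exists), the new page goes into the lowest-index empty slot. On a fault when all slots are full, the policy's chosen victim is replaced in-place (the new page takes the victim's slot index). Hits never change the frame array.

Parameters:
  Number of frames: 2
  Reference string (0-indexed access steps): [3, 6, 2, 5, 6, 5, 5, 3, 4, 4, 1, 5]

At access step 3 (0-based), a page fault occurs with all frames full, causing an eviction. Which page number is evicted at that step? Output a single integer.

Answer: 6

Derivation:
Step 0: ref 3 -> FAULT, frames=[3,-]
Step 1: ref 6 -> FAULT, frames=[3,6]
Step 2: ref 2 -> FAULT, evict 3, frames=[2,6]
Step 3: ref 5 -> FAULT, evict 6, frames=[2,5]
At step 3: evicted page 6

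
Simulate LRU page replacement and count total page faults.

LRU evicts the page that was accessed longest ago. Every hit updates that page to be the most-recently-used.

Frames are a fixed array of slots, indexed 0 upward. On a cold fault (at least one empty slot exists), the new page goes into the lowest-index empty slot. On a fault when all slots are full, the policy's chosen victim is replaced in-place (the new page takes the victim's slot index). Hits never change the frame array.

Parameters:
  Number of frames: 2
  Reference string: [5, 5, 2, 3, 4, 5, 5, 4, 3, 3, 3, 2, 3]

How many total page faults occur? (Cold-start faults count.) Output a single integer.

Answer: 7

Derivation:
Step 0: ref 5 → FAULT, frames=[5,-]
Step 1: ref 5 → HIT, frames=[5,-]
Step 2: ref 2 → FAULT, frames=[5,2]
Step 3: ref 3 → FAULT (evict 5), frames=[3,2]
Step 4: ref 4 → FAULT (evict 2), frames=[3,4]
Step 5: ref 5 → FAULT (evict 3), frames=[5,4]
Step 6: ref 5 → HIT, frames=[5,4]
Step 7: ref 4 → HIT, frames=[5,4]
Step 8: ref 3 → FAULT (evict 5), frames=[3,4]
Step 9: ref 3 → HIT, frames=[3,4]
Step 10: ref 3 → HIT, frames=[3,4]
Step 11: ref 2 → FAULT (evict 4), frames=[3,2]
Step 12: ref 3 → HIT, frames=[3,2]
Total faults: 7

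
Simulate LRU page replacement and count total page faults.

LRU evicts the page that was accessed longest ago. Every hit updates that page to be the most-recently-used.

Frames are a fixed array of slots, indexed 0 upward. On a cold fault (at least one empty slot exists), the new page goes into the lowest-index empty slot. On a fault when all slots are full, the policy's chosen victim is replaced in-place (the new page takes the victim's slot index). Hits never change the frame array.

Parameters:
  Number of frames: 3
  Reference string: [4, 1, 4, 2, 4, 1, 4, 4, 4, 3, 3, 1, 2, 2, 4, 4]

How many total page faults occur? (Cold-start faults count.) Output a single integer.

Answer: 6

Derivation:
Step 0: ref 4 → FAULT, frames=[4,-,-]
Step 1: ref 1 → FAULT, frames=[4,1,-]
Step 2: ref 4 → HIT, frames=[4,1,-]
Step 3: ref 2 → FAULT, frames=[4,1,2]
Step 4: ref 4 → HIT, frames=[4,1,2]
Step 5: ref 1 → HIT, frames=[4,1,2]
Step 6: ref 4 → HIT, frames=[4,1,2]
Step 7: ref 4 → HIT, frames=[4,1,2]
Step 8: ref 4 → HIT, frames=[4,1,2]
Step 9: ref 3 → FAULT (evict 2), frames=[4,1,3]
Step 10: ref 3 → HIT, frames=[4,1,3]
Step 11: ref 1 → HIT, frames=[4,1,3]
Step 12: ref 2 → FAULT (evict 4), frames=[2,1,3]
Step 13: ref 2 → HIT, frames=[2,1,3]
Step 14: ref 4 → FAULT (evict 3), frames=[2,1,4]
Step 15: ref 4 → HIT, frames=[2,1,4]
Total faults: 6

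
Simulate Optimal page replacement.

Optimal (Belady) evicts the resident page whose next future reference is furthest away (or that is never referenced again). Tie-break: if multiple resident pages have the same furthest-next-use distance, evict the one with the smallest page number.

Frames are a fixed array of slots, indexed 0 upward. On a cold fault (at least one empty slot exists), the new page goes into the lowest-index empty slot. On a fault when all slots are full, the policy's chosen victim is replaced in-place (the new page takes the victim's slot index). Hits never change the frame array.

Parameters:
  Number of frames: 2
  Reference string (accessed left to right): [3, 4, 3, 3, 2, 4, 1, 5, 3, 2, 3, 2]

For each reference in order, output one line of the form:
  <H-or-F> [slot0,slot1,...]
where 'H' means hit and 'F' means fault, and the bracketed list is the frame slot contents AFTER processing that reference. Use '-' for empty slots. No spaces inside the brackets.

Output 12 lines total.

F [3,-]
F [3,4]
H [3,4]
H [3,4]
F [2,4]
H [2,4]
F [2,1]
F [2,5]
F [2,3]
H [2,3]
H [2,3]
H [2,3]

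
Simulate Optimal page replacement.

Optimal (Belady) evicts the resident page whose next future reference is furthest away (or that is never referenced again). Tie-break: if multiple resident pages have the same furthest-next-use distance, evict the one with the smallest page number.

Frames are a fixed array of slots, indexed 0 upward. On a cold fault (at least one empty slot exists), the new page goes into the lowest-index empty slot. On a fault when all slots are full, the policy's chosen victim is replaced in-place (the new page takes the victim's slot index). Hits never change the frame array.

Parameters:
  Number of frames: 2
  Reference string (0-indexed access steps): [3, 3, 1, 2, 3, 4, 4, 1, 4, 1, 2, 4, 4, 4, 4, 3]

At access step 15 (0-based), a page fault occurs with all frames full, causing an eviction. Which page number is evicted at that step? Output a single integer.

Step 0: ref 3 -> FAULT, frames=[3,-]
Step 1: ref 3 -> HIT, frames=[3,-]
Step 2: ref 1 -> FAULT, frames=[3,1]
Step 3: ref 2 -> FAULT, evict 1, frames=[3,2]
Step 4: ref 3 -> HIT, frames=[3,2]
Step 5: ref 4 -> FAULT, evict 3, frames=[4,2]
Step 6: ref 4 -> HIT, frames=[4,2]
Step 7: ref 1 -> FAULT, evict 2, frames=[4,1]
Step 8: ref 4 -> HIT, frames=[4,1]
Step 9: ref 1 -> HIT, frames=[4,1]
Step 10: ref 2 -> FAULT, evict 1, frames=[4,2]
Step 11: ref 4 -> HIT, frames=[4,2]
Step 12: ref 4 -> HIT, frames=[4,2]
Step 13: ref 4 -> HIT, frames=[4,2]
Step 14: ref 4 -> HIT, frames=[4,2]
Step 15: ref 3 -> FAULT, evict 2, frames=[4,3]
At step 15: evicted page 2

Answer: 2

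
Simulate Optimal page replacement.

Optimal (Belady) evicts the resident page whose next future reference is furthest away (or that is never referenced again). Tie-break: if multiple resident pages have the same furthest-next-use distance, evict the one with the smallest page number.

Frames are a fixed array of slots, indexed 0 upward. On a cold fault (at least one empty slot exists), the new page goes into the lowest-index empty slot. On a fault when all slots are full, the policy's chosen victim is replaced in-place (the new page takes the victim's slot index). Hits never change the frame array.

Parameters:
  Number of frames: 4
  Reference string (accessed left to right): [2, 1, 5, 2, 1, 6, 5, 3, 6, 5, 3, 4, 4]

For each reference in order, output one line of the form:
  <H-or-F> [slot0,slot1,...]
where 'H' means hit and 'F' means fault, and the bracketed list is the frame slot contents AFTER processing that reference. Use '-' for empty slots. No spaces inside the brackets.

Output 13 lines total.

F [2,-,-,-]
F [2,1,-,-]
F [2,1,5,-]
H [2,1,5,-]
H [2,1,5,-]
F [2,1,5,6]
H [2,1,5,6]
F [2,3,5,6]
H [2,3,5,6]
H [2,3,5,6]
H [2,3,5,6]
F [4,3,5,6]
H [4,3,5,6]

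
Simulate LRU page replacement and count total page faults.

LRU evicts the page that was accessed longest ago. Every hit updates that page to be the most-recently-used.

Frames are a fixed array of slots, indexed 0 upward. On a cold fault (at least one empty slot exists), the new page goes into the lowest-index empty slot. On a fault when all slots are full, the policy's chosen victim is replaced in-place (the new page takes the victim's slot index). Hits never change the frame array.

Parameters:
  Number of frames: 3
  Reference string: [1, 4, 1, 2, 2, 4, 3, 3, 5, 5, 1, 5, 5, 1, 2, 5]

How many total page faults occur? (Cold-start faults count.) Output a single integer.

Answer: 7

Derivation:
Step 0: ref 1 → FAULT, frames=[1,-,-]
Step 1: ref 4 → FAULT, frames=[1,4,-]
Step 2: ref 1 → HIT, frames=[1,4,-]
Step 3: ref 2 → FAULT, frames=[1,4,2]
Step 4: ref 2 → HIT, frames=[1,4,2]
Step 5: ref 4 → HIT, frames=[1,4,2]
Step 6: ref 3 → FAULT (evict 1), frames=[3,4,2]
Step 7: ref 3 → HIT, frames=[3,4,2]
Step 8: ref 5 → FAULT (evict 2), frames=[3,4,5]
Step 9: ref 5 → HIT, frames=[3,4,5]
Step 10: ref 1 → FAULT (evict 4), frames=[3,1,5]
Step 11: ref 5 → HIT, frames=[3,1,5]
Step 12: ref 5 → HIT, frames=[3,1,5]
Step 13: ref 1 → HIT, frames=[3,1,5]
Step 14: ref 2 → FAULT (evict 3), frames=[2,1,5]
Step 15: ref 5 → HIT, frames=[2,1,5]
Total faults: 7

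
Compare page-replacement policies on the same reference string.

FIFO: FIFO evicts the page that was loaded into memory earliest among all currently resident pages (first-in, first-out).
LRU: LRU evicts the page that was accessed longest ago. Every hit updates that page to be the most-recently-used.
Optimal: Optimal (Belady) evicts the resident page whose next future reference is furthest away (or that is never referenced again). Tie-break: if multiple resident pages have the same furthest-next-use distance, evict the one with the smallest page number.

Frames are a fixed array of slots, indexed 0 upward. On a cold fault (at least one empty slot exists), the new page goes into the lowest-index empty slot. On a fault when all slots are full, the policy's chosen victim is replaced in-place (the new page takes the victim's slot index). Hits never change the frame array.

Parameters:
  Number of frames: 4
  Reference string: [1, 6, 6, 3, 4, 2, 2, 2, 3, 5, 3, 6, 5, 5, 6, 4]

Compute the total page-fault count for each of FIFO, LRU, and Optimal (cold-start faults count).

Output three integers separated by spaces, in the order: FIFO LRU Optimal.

Answer: 7 8 6

Derivation:
--- FIFO ---
  step 0: ref 1 -> FAULT, frames=[1,-,-,-] (faults so far: 1)
  step 1: ref 6 -> FAULT, frames=[1,6,-,-] (faults so far: 2)
  step 2: ref 6 -> HIT, frames=[1,6,-,-] (faults so far: 2)
  step 3: ref 3 -> FAULT, frames=[1,6,3,-] (faults so far: 3)
  step 4: ref 4 -> FAULT, frames=[1,6,3,4] (faults so far: 4)
  step 5: ref 2 -> FAULT, evict 1, frames=[2,6,3,4] (faults so far: 5)
  step 6: ref 2 -> HIT, frames=[2,6,3,4] (faults so far: 5)
  step 7: ref 2 -> HIT, frames=[2,6,3,4] (faults so far: 5)
  step 8: ref 3 -> HIT, frames=[2,6,3,4] (faults so far: 5)
  step 9: ref 5 -> FAULT, evict 6, frames=[2,5,3,4] (faults so far: 6)
  step 10: ref 3 -> HIT, frames=[2,5,3,4] (faults so far: 6)
  step 11: ref 6 -> FAULT, evict 3, frames=[2,5,6,4] (faults so far: 7)
  step 12: ref 5 -> HIT, frames=[2,5,6,4] (faults so far: 7)
  step 13: ref 5 -> HIT, frames=[2,5,6,4] (faults so far: 7)
  step 14: ref 6 -> HIT, frames=[2,5,6,4] (faults so far: 7)
  step 15: ref 4 -> HIT, frames=[2,5,6,4] (faults so far: 7)
  FIFO total faults: 7
--- LRU ---
  step 0: ref 1 -> FAULT, frames=[1,-,-,-] (faults so far: 1)
  step 1: ref 6 -> FAULT, frames=[1,6,-,-] (faults so far: 2)
  step 2: ref 6 -> HIT, frames=[1,6,-,-] (faults so far: 2)
  step 3: ref 3 -> FAULT, frames=[1,6,3,-] (faults so far: 3)
  step 4: ref 4 -> FAULT, frames=[1,6,3,4] (faults so far: 4)
  step 5: ref 2 -> FAULT, evict 1, frames=[2,6,3,4] (faults so far: 5)
  step 6: ref 2 -> HIT, frames=[2,6,3,4] (faults so far: 5)
  step 7: ref 2 -> HIT, frames=[2,6,3,4] (faults so far: 5)
  step 8: ref 3 -> HIT, frames=[2,6,3,4] (faults so far: 5)
  step 9: ref 5 -> FAULT, evict 6, frames=[2,5,3,4] (faults so far: 6)
  step 10: ref 3 -> HIT, frames=[2,5,3,4] (faults so far: 6)
  step 11: ref 6 -> FAULT, evict 4, frames=[2,5,3,6] (faults so far: 7)
  step 12: ref 5 -> HIT, frames=[2,5,3,6] (faults so far: 7)
  step 13: ref 5 -> HIT, frames=[2,5,3,6] (faults so far: 7)
  step 14: ref 6 -> HIT, frames=[2,5,3,6] (faults so far: 7)
  step 15: ref 4 -> FAULT, evict 2, frames=[4,5,3,6] (faults so far: 8)
  LRU total faults: 8
--- Optimal ---
  step 0: ref 1 -> FAULT, frames=[1,-,-,-] (faults so far: 1)
  step 1: ref 6 -> FAULT, frames=[1,6,-,-] (faults so far: 2)
  step 2: ref 6 -> HIT, frames=[1,6,-,-] (faults so far: 2)
  step 3: ref 3 -> FAULT, frames=[1,6,3,-] (faults so far: 3)
  step 4: ref 4 -> FAULT, frames=[1,6,3,4] (faults so far: 4)
  step 5: ref 2 -> FAULT, evict 1, frames=[2,6,3,4] (faults so far: 5)
  step 6: ref 2 -> HIT, frames=[2,6,3,4] (faults so far: 5)
  step 7: ref 2 -> HIT, frames=[2,6,3,4] (faults so far: 5)
  step 8: ref 3 -> HIT, frames=[2,6,3,4] (faults so far: 5)
  step 9: ref 5 -> FAULT, evict 2, frames=[5,6,3,4] (faults so far: 6)
  step 10: ref 3 -> HIT, frames=[5,6,3,4] (faults so far: 6)
  step 11: ref 6 -> HIT, frames=[5,6,3,4] (faults so far: 6)
  step 12: ref 5 -> HIT, frames=[5,6,3,4] (faults so far: 6)
  step 13: ref 5 -> HIT, frames=[5,6,3,4] (faults so far: 6)
  step 14: ref 6 -> HIT, frames=[5,6,3,4] (faults so far: 6)
  step 15: ref 4 -> HIT, frames=[5,6,3,4] (faults so far: 6)
  Optimal total faults: 6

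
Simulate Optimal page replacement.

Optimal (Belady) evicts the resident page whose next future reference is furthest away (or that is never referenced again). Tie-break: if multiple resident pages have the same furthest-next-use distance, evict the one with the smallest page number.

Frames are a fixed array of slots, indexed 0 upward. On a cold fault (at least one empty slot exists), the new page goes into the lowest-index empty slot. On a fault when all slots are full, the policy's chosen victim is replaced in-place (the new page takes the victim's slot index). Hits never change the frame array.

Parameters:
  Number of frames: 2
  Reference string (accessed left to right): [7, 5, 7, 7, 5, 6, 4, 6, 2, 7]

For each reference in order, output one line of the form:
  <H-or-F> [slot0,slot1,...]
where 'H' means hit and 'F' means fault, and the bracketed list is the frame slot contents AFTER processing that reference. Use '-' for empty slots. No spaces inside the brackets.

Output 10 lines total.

F [7,-]
F [7,5]
H [7,5]
H [7,5]
H [7,5]
F [7,6]
F [4,6]
H [4,6]
F [2,6]
F [7,6]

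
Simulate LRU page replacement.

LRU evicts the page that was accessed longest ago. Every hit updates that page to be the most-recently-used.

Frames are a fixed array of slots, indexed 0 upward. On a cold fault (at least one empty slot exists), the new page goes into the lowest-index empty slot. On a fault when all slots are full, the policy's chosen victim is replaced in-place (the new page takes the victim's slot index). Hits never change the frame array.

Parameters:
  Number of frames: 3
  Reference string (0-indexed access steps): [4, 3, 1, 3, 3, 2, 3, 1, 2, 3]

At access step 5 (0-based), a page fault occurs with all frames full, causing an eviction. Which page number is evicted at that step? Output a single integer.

Answer: 4

Derivation:
Step 0: ref 4 -> FAULT, frames=[4,-,-]
Step 1: ref 3 -> FAULT, frames=[4,3,-]
Step 2: ref 1 -> FAULT, frames=[4,3,1]
Step 3: ref 3 -> HIT, frames=[4,3,1]
Step 4: ref 3 -> HIT, frames=[4,3,1]
Step 5: ref 2 -> FAULT, evict 4, frames=[2,3,1]
At step 5: evicted page 4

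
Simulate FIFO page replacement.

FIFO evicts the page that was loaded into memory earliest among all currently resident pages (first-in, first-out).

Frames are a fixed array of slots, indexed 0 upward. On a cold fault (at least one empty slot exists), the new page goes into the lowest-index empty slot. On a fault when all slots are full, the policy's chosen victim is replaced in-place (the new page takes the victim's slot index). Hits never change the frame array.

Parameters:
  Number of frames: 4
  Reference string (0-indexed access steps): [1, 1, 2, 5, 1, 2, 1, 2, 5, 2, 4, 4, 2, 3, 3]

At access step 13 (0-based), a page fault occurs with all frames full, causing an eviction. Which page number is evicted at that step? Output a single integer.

Answer: 1

Derivation:
Step 0: ref 1 -> FAULT, frames=[1,-,-,-]
Step 1: ref 1 -> HIT, frames=[1,-,-,-]
Step 2: ref 2 -> FAULT, frames=[1,2,-,-]
Step 3: ref 5 -> FAULT, frames=[1,2,5,-]
Step 4: ref 1 -> HIT, frames=[1,2,5,-]
Step 5: ref 2 -> HIT, frames=[1,2,5,-]
Step 6: ref 1 -> HIT, frames=[1,2,5,-]
Step 7: ref 2 -> HIT, frames=[1,2,5,-]
Step 8: ref 5 -> HIT, frames=[1,2,5,-]
Step 9: ref 2 -> HIT, frames=[1,2,5,-]
Step 10: ref 4 -> FAULT, frames=[1,2,5,4]
Step 11: ref 4 -> HIT, frames=[1,2,5,4]
Step 12: ref 2 -> HIT, frames=[1,2,5,4]
Step 13: ref 3 -> FAULT, evict 1, frames=[3,2,5,4]
At step 13: evicted page 1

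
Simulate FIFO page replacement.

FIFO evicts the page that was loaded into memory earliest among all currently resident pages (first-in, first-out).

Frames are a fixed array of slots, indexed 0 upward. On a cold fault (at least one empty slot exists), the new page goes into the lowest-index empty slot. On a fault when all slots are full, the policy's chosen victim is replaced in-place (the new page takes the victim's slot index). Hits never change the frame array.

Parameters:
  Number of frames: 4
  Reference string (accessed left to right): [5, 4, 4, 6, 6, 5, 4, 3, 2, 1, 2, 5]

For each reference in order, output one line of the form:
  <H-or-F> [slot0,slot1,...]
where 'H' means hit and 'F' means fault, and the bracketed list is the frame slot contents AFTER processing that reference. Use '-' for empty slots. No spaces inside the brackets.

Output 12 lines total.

F [5,-,-,-]
F [5,4,-,-]
H [5,4,-,-]
F [5,4,6,-]
H [5,4,6,-]
H [5,4,6,-]
H [5,4,6,-]
F [5,4,6,3]
F [2,4,6,3]
F [2,1,6,3]
H [2,1,6,3]
F [2,1,5,3]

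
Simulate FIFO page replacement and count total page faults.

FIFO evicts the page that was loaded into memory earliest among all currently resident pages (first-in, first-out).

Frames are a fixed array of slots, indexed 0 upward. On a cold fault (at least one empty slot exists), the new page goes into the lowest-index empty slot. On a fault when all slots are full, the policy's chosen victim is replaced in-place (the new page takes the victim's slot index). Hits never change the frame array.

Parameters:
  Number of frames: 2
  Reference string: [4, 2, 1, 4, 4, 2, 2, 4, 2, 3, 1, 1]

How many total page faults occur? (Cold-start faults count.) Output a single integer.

Step 0: ref 4 → FAULT, frames=[4,-]
Step 1: ref 2 → FAULT, frames=[4,2]
Step 2: ref 1 → FAULT (evict 4), frames=[1,2]
Step 3: ref 4 → FAULT (evict 2), frames=[1,4]
Step 4: ref 4 → HIT, frames=[1,4]
Step 5: ref 2 → FAULT (evict 1), frames=[2,4]
Step 6: ref 2 → HIT, frames=[2,4]
Step 7: ref 4 → HIT, frames=[2,4]
Step 8: ref 2 → HIT, frames=[2,4]
Step 9: ref 3 → FAULT (evict 4), frames=[2,3]
Step 10: ref 1 → FAULT (evict 2), frames=[1,3]
Step 11: ref 1 → HIT, frames=[1,3]
Total faults: 7

Answer: 7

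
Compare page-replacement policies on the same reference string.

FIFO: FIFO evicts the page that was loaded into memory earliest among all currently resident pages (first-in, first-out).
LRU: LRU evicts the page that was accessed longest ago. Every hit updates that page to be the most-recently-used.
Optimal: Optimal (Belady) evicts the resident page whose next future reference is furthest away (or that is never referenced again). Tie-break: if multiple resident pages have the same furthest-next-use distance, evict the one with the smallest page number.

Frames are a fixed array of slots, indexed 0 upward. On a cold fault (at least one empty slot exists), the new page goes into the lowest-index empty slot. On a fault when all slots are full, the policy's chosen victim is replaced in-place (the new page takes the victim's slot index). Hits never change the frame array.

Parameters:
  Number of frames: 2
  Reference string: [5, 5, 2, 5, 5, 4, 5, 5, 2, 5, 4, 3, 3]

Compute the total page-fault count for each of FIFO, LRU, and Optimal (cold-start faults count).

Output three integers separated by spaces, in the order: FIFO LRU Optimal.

Answer: 7 6 6

Derivation:
--- FIFO ---
  step 0: ref 5 -> FAULT, frames=[5,-] (faults so far: 1)
  step 1: ref 5 -> HIT, frames=[5,-] (faults so far: 1)
  step 2: ref 2 -> FAULT, frames=[5,2] (faults so far: 2)
  step 3: ref 5 -> HIT, frames=[5,2] (faults so far: 2)
  step 4: ref 5 -> HIT, frames=[5,2] (faults so far: 2)
  step 5: ref 4 -> FAULT, evict 5, frames=[4,2] (faults so far: 3)
  step 6: ref 5 -> FAULT, evict 2, frames=[4,5] (faults so far: 4)
  step 7: ref 5 -> HIT, frames=[4,5] (faults so far: 4)
  step 8: ref 2 -> FAULT, evict 4, frames=[2,5] (faults so far: 5)
  step 9: ref 5 -> HIT, frames=[2,5] (faults so far: 5)
  step 10: ref 4 -> FAULT, evict 5, frames=[2,4] (faults so far: 6)
  step 11: ref 3 -> FAULT, evict 2, frames=[3,4] (faults so far: 7)
  step 12: ref 3 -> HIT, frames=[3,4] (faults so far: 7)
  FIFO total faults: 7
--- LRU ---
  step 0: ref 5 -> FAULT, frames=[5,-] (faults so far: 1)
  step 1: ref 5 -> HIT, frames=[5,-] (faults so far: 1)
  step 2: ref 2 -> FAULT, frames=[5,2] (faults so far: 2)
  step 3: ref 5 -> HIT, frames=[5,2] (faults so far: 2)
  step 4: ref 5 -> HIT, frames=[5,2] (faults so far: 2)
  step 5: ref 4 -> FAULT, evict 2, frames=[5,4] (faults so far: 3)
  step 6: ref 5 -> HIT, frames=[5,4] (faults so far: 3)
  step 7: ref 5 -> HIT, frames=[5,4] (faults so far: 3)
  step 8: ref 2 -> FAULT, evict 4, frames=[5,2] (faults so far: 4)
  step 9: ref 5 -> HIT, frames=[5,2] (faults so far: 4)
  step 10: ref 4 -> FAULT, evict 2, frames=[5,4] (faults so far: 5)
  step 11: ref 3 -> FAULT, evict 5, frames=[3,4] (faults so far: 6)
  step 12: ref 3 -> HIT, frames=[3,4] (faults so far: 6)
  LRU total faults: 6
--- Optimal ---
  step 0: ref 5 -> FAULT, frames=[5,-] (faults so far: 1)
  step 1: ref 5 -> HIT, frames=[5,-] (faults so far: 1)
  step 2: ref 2 -> FAULT, frames=[5,2] (faults so far: 2)
  step 3: ref 5 -> HIT, frames=[5,2] (faults so far: 2)
  step 4: ref 5 -> HIT, frames=[5,2] (faults so far: 2)
  step 5: ref 4 -> FAULT, evict 2, frames=[5,4] (faults so far: 3)
  step 6: ref 5 -> HIT, frames=[5,4] (faults so far: 3)
  step 7: ref 5 -> HIT, frames=[5,4] (faults so far: 3)
  step 8: ref 2 -> FAULT, evict 4, frames=[5,2] (faults so far: 4)
  step 9: ref 5 -> HIT, frames=[5,2] (faults so far: 4)
  step 10: ref 4 -> FAULT, evict 2, frames=[5,4] (faults so far: 5)
  step 11: ref 3 -> FAULT, evict 4, frames=[5,3] (faults so far: 6)
  step 12: ref 3 -> HIT, frames=[5,3] (faults so far: 6)
  Optimal total faults: 6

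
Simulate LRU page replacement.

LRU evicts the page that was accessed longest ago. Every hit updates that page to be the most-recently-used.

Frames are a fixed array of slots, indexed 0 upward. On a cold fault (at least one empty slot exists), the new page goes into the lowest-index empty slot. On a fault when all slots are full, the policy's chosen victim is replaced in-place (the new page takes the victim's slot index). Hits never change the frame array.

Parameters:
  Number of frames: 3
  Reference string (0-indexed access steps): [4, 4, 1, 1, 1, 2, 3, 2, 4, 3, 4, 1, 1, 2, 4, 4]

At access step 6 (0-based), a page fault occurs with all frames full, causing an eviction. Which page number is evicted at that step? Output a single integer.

Step 0: ref 4 -> FAULT, frames=[4,-,-]
Step 1: ref 4 -> HIT, frames=[4,-,-]
Step 2: ref 1 -> FAULT, frames=[4,1,-]
Step 3: ref 1 -> HIT, frames=[4,1,-]
Step 4: ref 1 -> HIT, frames=[4,1,-]
Step 5: ref 2 -> FAULT, frames=[4,1,2]
Step 6: ref 3 -> FAULT, evict 4, frames=[3,1,2]
At step 6: evicted page 4

Answer: 4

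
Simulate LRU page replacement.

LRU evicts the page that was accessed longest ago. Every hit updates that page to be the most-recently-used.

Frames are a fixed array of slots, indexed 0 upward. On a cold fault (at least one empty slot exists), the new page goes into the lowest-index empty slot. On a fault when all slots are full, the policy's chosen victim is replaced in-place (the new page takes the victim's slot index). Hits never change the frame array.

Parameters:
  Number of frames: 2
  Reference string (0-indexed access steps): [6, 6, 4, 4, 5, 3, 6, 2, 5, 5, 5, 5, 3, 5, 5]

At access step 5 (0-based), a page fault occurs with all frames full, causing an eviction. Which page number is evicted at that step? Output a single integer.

Step 0: ref 6 -> FAULT, frames=[6,-]
Step 1: ref 6 -> HIT, frames=[6,-]
Step 2: ref 4 -> FAULT, frames=[6,4]
Step 3: ref 4 -> HIT, frames=[6,4]
Step 4: ref 5 -> FAULT, evict 6, frames=[5,4]
Step 5: ref 3 -> FAULT, evict 4, frames=[5,3]
At step 5: evicted page 4

Answer: 4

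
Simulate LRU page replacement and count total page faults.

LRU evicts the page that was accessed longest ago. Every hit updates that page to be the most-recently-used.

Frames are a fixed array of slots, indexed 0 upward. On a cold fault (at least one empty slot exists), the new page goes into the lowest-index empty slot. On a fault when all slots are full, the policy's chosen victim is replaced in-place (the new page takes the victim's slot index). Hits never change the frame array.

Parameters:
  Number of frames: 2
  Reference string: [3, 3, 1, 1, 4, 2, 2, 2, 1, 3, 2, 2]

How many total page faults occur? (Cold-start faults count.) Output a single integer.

Step 0: ref 3 → FAULT, frames=[3,-]
Step 1: ref 3 → HIT, frames=[3,-]
Step 2: ref 1 → FAULT, frames=[3,1]
Step 3: ref 1 → HIT, frames=[3,1]
Step 4: ref 4 → FAULT (evict 3), frames=[4,1]
Step 5: ref 2 → FAULT (evict 1), frames=[4,2]
Step 6: ref 2 → HIT, frames=[4,2]
Step 7: ref 2 → HIT, frames=[4,2]
Step 8: ref 1 → FAULT (evict 4), frames=[1,2]
Step 9: ref 3 → FAULT (evict 2), frames=[1,3]
Step 10: ref 2 → FAULT (evict 1), frames=[2,3]
Step 11: ref 2 → HIT, frames=[2,3]
Total faults: 7

Answer: 7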